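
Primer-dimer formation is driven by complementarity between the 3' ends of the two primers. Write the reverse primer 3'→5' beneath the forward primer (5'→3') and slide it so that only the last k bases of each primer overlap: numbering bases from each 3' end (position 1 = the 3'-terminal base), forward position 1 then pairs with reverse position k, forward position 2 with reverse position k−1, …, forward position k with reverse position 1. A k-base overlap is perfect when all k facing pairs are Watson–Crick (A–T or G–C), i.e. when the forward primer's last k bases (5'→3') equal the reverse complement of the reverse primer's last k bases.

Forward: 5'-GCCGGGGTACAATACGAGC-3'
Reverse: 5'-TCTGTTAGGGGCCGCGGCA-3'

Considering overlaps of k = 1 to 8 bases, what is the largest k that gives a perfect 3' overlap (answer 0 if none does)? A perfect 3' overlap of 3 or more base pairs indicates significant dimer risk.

Last 8 bases (5'→3') — forward …ATACGAGC, reverse …CCGCGGCA.
Reverse complement of the reverse primer's last 8 bases: TGCCGCGG; its first k bases are the reverse complement of the reverse primer's last k bases, so a perfect k-base overlap needs the forward primer's last k bases to equal them.
Comparing (forward last k vs required): k=1: C vs T ✗; k=2: GC vs TG ✗; k=3: AGC vs TGC ✗; k=4: GAGC vs TGCC ✗; k=5: CGAGC vs TGCCG ✗; k=6: ACGAGC vs TGCCGC ✗; k=7: TACGAGC vs TGCCGCG ✗; k=8: ATACGAGC vs TGCCGCGG ✗.
No overlap length from 1 to 8 is perfect, so the longest perfect 3' overlap is 0.

Longest perfect overlap: 0 complementary base pairs; below the dimer-risk threshold (threshold 3).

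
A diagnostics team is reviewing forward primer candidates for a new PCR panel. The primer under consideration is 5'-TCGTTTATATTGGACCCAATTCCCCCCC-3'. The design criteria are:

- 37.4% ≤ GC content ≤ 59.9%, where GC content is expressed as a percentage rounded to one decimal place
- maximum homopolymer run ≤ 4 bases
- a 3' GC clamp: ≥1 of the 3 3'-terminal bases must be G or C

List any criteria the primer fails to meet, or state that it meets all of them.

Base counts: A=5, T=9, G=3, C=11 (length 28).
GC content: GC 14/28 = 50.0% ✓
homopolymer run: longest run = 7, exceeds 4 ✗
GC clamp: 3' end CCC has 3 G/C ✓

Fails: homopolymer run.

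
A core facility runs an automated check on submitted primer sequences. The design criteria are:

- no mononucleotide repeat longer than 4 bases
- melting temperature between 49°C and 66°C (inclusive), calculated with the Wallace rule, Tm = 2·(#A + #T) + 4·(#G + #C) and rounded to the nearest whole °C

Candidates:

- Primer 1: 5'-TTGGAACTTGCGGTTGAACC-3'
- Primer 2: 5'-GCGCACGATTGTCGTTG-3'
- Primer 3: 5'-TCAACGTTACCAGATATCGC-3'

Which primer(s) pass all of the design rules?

Primer 1 (20 nt, A=4 T=6 G=6 C=4): longest run = 2 ✓; Tm = 2·10 + 4·10 = 60°C ✓ — passes.
Primer 2 (17 nt, A=2 T=5 G=6 C=4): longest run = 2 ✓; Tm = 2·7 + 4·10 = 54°C ✓ — passes.
Primer 3 (20 nt, A=6 T=5 G=3 C=6): longest run = 2 ✓; Tm = 2·11 + 4·9 = 58°C ✓ — passes.

Primer 1, Primer 2 and Primer 3.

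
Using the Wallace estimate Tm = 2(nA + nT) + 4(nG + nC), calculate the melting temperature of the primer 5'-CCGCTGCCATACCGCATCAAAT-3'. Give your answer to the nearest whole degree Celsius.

Base counts: A=6, T=4, G=3, C=9 (length 22).
Tm = 2·(6+4) + 4·(3+9) = 2·10 + 4·12 = 20 + 48 = 68°C.

68°C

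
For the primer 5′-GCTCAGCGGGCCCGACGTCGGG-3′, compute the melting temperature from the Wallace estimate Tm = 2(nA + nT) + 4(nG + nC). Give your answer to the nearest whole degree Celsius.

80°C

Base counts: A=2, T=2, G=10, C=8 (length 22).
Tm = 2·(2+2) + 4·(10+8) = 2·4 + 4·18 = 8 + 72 = 80°C.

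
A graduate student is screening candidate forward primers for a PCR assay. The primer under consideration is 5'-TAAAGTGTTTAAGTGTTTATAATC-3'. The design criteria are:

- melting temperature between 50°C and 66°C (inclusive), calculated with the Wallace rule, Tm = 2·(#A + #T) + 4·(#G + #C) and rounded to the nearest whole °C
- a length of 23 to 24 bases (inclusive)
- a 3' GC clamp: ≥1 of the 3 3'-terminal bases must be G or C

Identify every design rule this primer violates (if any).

Meets all criteria.

Base counts: A=8, T=11, G=4, C=1 (length 24).
Tm: Tm = 2·19 + 4·5 = 58°C ✓
length: length 24 ✓
GC clamp: 3' end ATC has 1 G/C ✓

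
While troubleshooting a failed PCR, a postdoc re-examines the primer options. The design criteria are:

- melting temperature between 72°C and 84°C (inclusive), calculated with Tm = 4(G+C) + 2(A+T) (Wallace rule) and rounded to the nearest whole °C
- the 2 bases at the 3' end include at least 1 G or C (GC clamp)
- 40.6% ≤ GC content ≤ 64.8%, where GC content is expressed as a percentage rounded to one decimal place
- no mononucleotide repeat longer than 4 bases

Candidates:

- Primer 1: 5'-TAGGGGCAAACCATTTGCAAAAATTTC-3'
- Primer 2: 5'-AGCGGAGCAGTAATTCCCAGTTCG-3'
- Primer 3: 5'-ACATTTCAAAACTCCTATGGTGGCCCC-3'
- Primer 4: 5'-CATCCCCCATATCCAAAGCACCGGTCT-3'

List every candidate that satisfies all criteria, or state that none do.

Primer 2 and Primer 3.

Primer 1 (27 nt, A=10 T=7 G=5 C=5): Tm = 2·17 + 4·10 = 74°C ✓; 3' end TC has 1 G/C ✓; GC 10/27 = 37.0%, outside 40.6–64.8% ✗; longest run = 5, exceeds 4 ✗ — fails.
Primer 2 (24 nt, A=6 T=5 G=7 C=6): Tm = 2·11 + 4·13 = 74°C ✓; 3' end CG has 2 G/C ✓; GC 13/24 = 54.2% ✓; longest run = 3 ✓ — passes.
Primer 3 (27 nt, A=7 T=7 G=4 C=9): Tm = 2·14 + 4·13 = 80°C ✓; 3' end CC has 2 G/C ✓; GC 13/27 = 48.1% ✓; longest run = 4 ✓ — passes.
Primer 4 (27 nt, A=7 T=5 G=3 C=12): Tm = 2·12 + 4·15 = 84°C ✓; 3' end CT has 1 G/C ✓; GC 15/27 = 55.6% ✓; longest run = 5, exceeds 4 ✗ — fails.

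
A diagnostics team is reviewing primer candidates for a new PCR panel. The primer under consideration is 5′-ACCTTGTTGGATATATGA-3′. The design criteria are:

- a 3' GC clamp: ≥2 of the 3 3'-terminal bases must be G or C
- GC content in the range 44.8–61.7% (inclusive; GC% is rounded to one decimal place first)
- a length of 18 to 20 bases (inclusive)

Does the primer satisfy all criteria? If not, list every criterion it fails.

Fails: GC clamp, GC content.

Base counts: A=5, T=7, G=4, C=2 (length 18).
GC clamp: 3' end TGA has 1 G/C, need ≥2 ✗
GC content: GC 6/18 = 33.3%, outside 44.8–61.7% ✗
length: length 18 ✓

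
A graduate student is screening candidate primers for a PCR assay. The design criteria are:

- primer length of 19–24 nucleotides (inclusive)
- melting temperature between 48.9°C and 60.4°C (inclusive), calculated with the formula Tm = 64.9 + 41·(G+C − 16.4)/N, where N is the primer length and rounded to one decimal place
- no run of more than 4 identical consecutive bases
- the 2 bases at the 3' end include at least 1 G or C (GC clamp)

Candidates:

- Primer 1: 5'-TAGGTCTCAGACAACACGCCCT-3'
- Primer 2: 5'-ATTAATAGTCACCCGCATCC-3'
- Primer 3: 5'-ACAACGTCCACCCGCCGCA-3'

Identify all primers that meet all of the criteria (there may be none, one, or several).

Primer 1, Primer 2 and Primer 3.

Primer 1 (22 nt, A=6 T=4 G=4 C=8): length 22 ✓; Tm = 64.9 + 41·(12 − 16.4)/22 = 56.7°C ✓; longest run = 3 ✓; 3' end CT has 1 G/C ✓ — passes.
Primer 2 (20 nt, A=6 T=5 G=2 C=7): length 20 ✓; Tm = 64.9 + 41·(9 − 16.4)/20 = 49.7°C ✓; longest run = 3 ✓; 3' end CC has 2 G/C ✓ — passes.
Primer 3 (19 nt, A=5 T=1 G=3 C=10): length 19 ✓; Tm = 64.9 + 41·(13 − 16.4)/19 = 57.6°C ✓; longest run = 3 ✓; 3' end CA has 1 G/C ✓ — passes.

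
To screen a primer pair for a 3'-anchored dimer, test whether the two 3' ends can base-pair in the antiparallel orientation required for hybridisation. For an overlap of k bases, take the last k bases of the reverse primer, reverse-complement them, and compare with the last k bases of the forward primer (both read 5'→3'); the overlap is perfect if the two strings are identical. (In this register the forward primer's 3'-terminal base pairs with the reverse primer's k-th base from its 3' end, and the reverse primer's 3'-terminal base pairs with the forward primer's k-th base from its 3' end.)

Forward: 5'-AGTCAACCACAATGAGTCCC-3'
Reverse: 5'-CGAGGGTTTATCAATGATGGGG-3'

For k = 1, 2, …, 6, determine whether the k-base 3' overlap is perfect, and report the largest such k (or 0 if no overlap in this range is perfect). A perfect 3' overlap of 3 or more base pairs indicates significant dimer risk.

Last 6 bases (5'→3') — forward …AGTCCC, reverse …ATGGGG.
Reverse complement of the reverse primer's last 6 bases: CCCCAT; its first k bases are the reverse complement of the reverse primer's last k bases, so a perfect k-base overlap needs the forward primer's last k bases to equal them.
Comparing (forward last k vs required): k=1: C vs C ✓; k=2: CC vs CC ✓; k=3: CCC vs CCC ✓; k=4: TCCC vs CCCC ✗; k=5: GTCCC vs CCCCA ✗; k=6: AGTCCC vs CCCCAT ✗.
Perfect overlaps at k = 1, 2, 3; the largest is 3.

Longest perfect overlap: 3 complementary base pairs; significant dimer risk (threshold 3).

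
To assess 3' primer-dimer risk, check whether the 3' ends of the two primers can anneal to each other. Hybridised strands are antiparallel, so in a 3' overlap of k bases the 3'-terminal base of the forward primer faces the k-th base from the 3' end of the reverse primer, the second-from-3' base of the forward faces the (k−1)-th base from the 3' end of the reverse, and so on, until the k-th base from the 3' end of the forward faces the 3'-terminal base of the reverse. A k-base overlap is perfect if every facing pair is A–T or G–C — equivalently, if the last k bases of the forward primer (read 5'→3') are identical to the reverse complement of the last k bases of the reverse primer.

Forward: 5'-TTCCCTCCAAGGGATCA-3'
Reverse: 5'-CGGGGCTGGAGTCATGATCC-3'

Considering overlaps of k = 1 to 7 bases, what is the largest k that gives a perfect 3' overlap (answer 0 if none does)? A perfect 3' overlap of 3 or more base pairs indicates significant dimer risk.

Longest perfect overlap: 6 complementary base pairs; significant dimer risk (threshold 3).

Last 7 bases (5'→3') — forward …GGGATCA, reverse …ATGATCC.
Reverse complement of the reverse primer's last 7 bases: GGATCAT; its first k bases are the reverse complement of the reverse primer's last k bases, so a perfect k-base overlap needs the forward primer's last k bases to equal them.
Comparing (forward last k vs required): k=1: A vs G ✗; k=2: CA vs GG ✗; k=3: TCA vs GGA ✗; k=4: ATCA vs GGAT ✗; k=5: GATCA vs GGATC ✗; k=6: GGATCA vs GGATCA ✓; k=7: GGGATCA vs GGATCAT ✗.
Only k = 6 is perfect, so the longest perfect 3' overlap is 6.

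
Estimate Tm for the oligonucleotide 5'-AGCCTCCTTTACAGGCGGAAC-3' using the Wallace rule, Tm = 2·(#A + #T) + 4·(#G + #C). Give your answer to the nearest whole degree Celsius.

Base counts: A=5, T=4, G=5, C=7 (length 21).
Tm = 2·(5+4) + 4·(5+7) = 2·9 + 4·12 = 18 + 48 = 66°C.

66°C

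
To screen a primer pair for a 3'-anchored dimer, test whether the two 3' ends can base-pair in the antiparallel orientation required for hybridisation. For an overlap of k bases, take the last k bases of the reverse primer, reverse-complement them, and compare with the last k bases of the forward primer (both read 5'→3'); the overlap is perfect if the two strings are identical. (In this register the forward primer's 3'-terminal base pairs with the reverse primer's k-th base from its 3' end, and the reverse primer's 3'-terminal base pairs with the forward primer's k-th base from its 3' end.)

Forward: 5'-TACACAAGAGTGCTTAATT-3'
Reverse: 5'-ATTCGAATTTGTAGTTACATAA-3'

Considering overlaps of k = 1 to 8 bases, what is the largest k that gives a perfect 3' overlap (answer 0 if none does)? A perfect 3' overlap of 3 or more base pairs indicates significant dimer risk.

Last 8 bases (5'→3') — forward …GCTTAATT, reverse …TTACATAA.
Reverse complement of the reverse primer's last 8 bases: TTATGTAA; its first k bases are the reverse complement of the reverse primer's last k bases, so a perfect k-base overlap needs the forward primer's last k bases to equal them.
Comparing (forward last k vs required): k=1: T vs T ✓; k=2: TT vs TT ✓; k=3: ATT vs TTA ✗; k=4: AATT vs TTAT ✗; k=5: TAATT vs TTATG ✗; k=6: TTAATT vs TTATGT ✗; k=7: CTTAATT vs TTATGTA ✗; k=8: GCTTAATT vs TTATGTAA ✗.
Perfect overlaps at k = 1, 2; the largest is 2.

Longest perfect overlap: 2 complementary base pairs; below the dimer-risk threshold (threshold 3).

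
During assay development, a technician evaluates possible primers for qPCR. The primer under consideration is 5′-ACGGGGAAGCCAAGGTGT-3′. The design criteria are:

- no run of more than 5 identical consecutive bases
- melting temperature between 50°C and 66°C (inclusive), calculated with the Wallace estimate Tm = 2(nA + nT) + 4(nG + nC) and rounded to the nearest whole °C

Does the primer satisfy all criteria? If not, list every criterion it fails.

Base counts: A=5, T=2, G=8, C=3 (length 18).
homopolymer run: longest run = 4 ✓
Tm: Tm = 2·7 + 4·11 = 58°C ✓

Meets all criteria.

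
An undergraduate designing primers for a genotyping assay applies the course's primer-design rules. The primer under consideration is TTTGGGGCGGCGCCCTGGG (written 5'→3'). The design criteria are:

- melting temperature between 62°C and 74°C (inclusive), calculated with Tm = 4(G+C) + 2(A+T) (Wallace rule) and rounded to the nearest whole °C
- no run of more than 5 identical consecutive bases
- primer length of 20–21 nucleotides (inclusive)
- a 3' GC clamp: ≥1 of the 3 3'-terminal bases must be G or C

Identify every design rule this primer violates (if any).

Base counts: A=0, T=4, G=10, C=5 (length 19).
Tm: Tm = 2·4 + 4·15 = 68°C ✓
homopolymer run: longest run = 4 ✓
length: length 19, outside 20–21 ✗
GC clamp: 3' end GGG has 3 G/C ✓

Fails: length.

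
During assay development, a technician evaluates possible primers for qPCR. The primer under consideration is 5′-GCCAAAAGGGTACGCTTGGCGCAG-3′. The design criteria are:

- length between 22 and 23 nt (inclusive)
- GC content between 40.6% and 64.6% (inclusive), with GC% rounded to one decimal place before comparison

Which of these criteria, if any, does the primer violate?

Fails: length.

Base counts: A=6, T=3, G=9, C=6 (length 24).
length: length 24, outside 22–23 ✗
GC content: GC 15/24 = 62.5% ✓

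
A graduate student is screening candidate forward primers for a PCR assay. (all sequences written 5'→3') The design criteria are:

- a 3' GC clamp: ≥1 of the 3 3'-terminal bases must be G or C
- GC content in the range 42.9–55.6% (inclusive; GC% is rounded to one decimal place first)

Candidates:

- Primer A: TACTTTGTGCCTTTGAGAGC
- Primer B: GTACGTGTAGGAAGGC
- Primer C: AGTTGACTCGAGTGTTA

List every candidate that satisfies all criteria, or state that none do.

Primer A only.

Primer A (20 nt, A=3 T=8 G=5 C=4): 3' end AGC has 2 G/C ✓; GC 9/20 = 45.0% ✓ — passes.
Primer B (16 nt, A=4 T=3 G=7 C=2): 3' end GGC has 3 G/C ✓; GC 9/16 = 56.3%, outside 42.9–55.6% ✗ — fails.
Primer C (17 nt, A=4 T=6 G=5 C=2): 3' end TTA has 0 G/C, need ≥1 ✗; GC 7/17 = 41.2%, outside 42.9–55.6% ✗ — fails.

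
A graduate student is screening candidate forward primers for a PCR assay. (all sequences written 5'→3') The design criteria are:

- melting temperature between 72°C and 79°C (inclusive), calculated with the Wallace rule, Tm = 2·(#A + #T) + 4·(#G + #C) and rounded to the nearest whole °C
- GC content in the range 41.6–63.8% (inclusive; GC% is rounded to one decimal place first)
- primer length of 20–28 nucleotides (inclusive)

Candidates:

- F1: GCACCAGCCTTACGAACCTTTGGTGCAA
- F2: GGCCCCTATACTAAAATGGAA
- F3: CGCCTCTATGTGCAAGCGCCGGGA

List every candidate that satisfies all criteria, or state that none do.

None of the candidates satisfy all criteria.

F1 (28 nt, A=7 T=6 G=6 C=9): Tm = 2·13 + 4·15 = 86°C, outside 72–79°C ✗; GC 15/28 = 53.6% ✓; length 28 ✓ — fails.
F2 (21 nt, A=8 T=4 G=4 C=5): Tm = 2·12 + 4·9 = 60°C, outside 72–79°C ✗; GC 9/21 = 42.9% ✓; length 21 ✓ — fails.
F3 (24 nt, A=4 T=4 G=8 C=8): Tm = 2·8 + 4·16 = 80°C, outside 72–79°C ✗; GC 16/24 = 66.7%, outside 41.6–63.8% ✗; length 24 ✓ — fails.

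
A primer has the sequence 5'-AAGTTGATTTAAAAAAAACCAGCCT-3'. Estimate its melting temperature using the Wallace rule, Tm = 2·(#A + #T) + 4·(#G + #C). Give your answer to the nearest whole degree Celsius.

64°C

Base counts: A=12, T=6, G=3, C=4 (length 25).
Tm = 2·(12+6) + 4·(3+4) = 2·18 + 4·7 = 36 + 28 = 64°C.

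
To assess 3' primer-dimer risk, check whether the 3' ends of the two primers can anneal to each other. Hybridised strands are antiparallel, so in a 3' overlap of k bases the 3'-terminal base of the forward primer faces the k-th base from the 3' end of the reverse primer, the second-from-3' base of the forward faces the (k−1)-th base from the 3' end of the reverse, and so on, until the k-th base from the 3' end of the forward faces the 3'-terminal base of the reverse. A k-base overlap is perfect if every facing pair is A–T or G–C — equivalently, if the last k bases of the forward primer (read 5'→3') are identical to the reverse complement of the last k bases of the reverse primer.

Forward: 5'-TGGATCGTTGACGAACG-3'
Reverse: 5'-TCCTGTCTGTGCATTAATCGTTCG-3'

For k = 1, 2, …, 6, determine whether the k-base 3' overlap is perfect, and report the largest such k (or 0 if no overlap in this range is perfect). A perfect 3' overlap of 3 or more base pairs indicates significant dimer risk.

Last 6 bases (5'→3') — forward …CGAACG, reverse …CGTTCG.
Reverse complement of the reverse primer's last 6 bases: CGAACG; its first k bases are the reverse complement of the reverse primer's last k bases, so a perfect k-base overlap needs the forward primer's last k bases to equal them.
Comparing (forward last k vs required): k=1: G vs C ✗; k=2: CG vs CG ✓; k=3: ACG vs CGA ✗; k=4: AACG vs CGAA ✗; k=5: GAACG vs CGAAC ✗; k=6: CGAACG vs CGAACG ✓.
Perfect overlaps at k = 2, 6; the largest is 6.

Longest perfect overlap: 6 complementary base pairs; significant dimer risk (threshold 3).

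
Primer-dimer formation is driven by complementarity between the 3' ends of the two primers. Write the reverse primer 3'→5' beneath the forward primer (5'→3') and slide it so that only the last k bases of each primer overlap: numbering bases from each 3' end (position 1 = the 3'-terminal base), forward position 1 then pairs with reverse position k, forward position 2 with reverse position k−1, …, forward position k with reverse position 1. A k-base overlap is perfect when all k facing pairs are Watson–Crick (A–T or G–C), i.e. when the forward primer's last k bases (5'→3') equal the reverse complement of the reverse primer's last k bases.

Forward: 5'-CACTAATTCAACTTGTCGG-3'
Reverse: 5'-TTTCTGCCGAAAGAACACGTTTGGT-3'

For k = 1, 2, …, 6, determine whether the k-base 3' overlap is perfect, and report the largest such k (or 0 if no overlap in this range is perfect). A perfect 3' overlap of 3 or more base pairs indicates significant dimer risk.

Longest perfect overlap: 0 complementary base pairs; below the dimer-risk threshold (threshold 3).

Last 6 bases (5'→3') — forward …TGTCGG, reverse …TTTGGT.
Reverse complement of the reverse primer's last 6 bases: ACCAAA; its first k bases are the reverse complement of the reverse primer's last k bases, so a perfect k-base overlap needs the forward primer's last k bases to equal them.
Comparing (forward last k vs required): k=1: G vs A ✗; k=2: GG vs AC ✗; k=3: CGG vs ACC ✗; k=4: TCGG vs ACCA ✗; k=5: GTCGG vs ACCAA ✗; k=6: TGTCGG vs ACCAAA ✗.
No overlap length from 1 to 6 is perfect, so the longest perfect 3' overlap is 0.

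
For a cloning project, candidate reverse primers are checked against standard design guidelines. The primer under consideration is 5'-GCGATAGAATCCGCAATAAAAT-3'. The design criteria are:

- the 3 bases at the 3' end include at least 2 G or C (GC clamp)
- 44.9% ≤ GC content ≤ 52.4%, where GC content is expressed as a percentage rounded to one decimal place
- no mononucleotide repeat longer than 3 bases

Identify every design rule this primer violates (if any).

Base counts: A=10, T=4, G=4, C=4 (length 22).
GC clamp: 3' end AAT has 0 G/C, need ≥2 ✗
GC content: GC 8/22 = 36.4%, outside 44.9–52.4% ✗
homopolymer run: longest run = 4, exceeds 3 ✗

Fails: GC clamp, GC content, homopolymer run.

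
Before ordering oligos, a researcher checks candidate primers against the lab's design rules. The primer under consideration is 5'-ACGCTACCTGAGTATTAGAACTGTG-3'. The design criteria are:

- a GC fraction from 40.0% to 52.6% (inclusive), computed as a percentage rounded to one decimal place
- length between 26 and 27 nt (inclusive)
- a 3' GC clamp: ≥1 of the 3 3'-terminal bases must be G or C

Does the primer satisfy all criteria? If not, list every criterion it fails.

Fails: length.

Base counts: A=7, T=7, G=6, C=5 (length 25).
GC content: GC 11/25 = 44.0% ✓
length: length 25, outside 26–27 ✗
GC clamp: 3' end GTG has 2 G/C ✓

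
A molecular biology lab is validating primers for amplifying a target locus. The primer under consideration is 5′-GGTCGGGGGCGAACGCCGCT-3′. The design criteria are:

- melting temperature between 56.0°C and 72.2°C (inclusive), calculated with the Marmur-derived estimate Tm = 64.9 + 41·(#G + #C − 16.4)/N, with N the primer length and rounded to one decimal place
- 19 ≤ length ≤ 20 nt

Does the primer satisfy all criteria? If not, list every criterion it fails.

Meets all criteria.

Base counts: A=2, T=2, G=10, C=6 (length 20).
Tm: Tm = 64.9 + 41·(16 − 16.4)/20 = 64.1°C ✓
length: length 20 ✓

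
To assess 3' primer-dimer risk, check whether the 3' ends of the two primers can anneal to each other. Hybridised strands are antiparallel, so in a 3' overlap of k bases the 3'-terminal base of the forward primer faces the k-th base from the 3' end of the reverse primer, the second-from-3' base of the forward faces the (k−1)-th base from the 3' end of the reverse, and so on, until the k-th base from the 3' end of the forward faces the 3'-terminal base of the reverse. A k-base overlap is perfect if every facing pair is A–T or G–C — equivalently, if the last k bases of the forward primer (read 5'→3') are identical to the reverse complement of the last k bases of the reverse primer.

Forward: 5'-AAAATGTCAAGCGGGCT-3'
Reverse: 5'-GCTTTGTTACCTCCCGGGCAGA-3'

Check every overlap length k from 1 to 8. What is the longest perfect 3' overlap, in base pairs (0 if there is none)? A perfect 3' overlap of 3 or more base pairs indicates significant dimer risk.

Longest perfect overlap: 1 complementary base pair; below the dimer-risk threshold (threshold 3).

Last 8 bases (5'→3') — forward …AGCGGGCT, reverse …CGGGCAGA.
Reverse complement of the reverse primer's last 8 bases: TCTGCCCG; its first k bases are the reverse complement of the reverse primer's last k bases, so a perfect k-base overlap needs the forward primer's last k bases to equal them.
Comparing (forward last k vs required): k=1: T vs T ✓; k=2: CT vs TC ✗; k=3: GCT vs TCT ✗; k=4: GGCT vs TCTG ✗; k=5: GGGCT vs TCTGC ✗; k=6: CGGGCT vs TCTGCC ✗; k=7: GCGGGCT vs TCTGCCC ✗; k=8: AGCGGGCT vs TCTGCCCG ✗.
Only k = 1 is perfect, so the longest perfect 3' overlap is 1.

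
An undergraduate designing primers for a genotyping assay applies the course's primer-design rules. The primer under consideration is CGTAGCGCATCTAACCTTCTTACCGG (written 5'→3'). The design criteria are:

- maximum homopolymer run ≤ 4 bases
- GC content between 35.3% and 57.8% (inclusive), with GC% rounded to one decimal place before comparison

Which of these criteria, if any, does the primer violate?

Base counts: A=5, T=7, G=5, C=9 (length 26).
homopolymer run: longest run = 2 ✓
GC content: GC 14/26 = 53.8% ✓

Meets all criteria.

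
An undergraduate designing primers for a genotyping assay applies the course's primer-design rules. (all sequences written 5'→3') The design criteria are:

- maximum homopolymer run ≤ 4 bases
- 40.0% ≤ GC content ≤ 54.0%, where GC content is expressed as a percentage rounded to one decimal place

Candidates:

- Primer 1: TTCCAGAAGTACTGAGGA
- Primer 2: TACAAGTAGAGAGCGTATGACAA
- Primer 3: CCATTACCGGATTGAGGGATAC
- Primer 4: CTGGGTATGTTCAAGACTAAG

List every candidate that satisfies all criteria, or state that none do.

Primer 1 (18 nt, A=6 T=4 G=5 C=3): longest run = 2 ✓; GC 8/18 = 44.4% ✓ — passes.
Primer 2 (23 nt, A=10 T=4 G=6 C=3): longest run = 2 ✓; GC 9/23 = 39.1%, outside 40.0–54.0% ✗ — fails.
Primer 3 (22 nt, A=6 T=5 G=6 C=5): longest run = 3 ✓; GC 11/22 = 50.0% ✓ — passes.
Primer 4 (21 nt, A=6 T=6 G=6 C=3): longest run = 3 ✓; GC 9/21 = 42.9% ✓ — passes.

Primer 1, Primer 3 and Primer 4.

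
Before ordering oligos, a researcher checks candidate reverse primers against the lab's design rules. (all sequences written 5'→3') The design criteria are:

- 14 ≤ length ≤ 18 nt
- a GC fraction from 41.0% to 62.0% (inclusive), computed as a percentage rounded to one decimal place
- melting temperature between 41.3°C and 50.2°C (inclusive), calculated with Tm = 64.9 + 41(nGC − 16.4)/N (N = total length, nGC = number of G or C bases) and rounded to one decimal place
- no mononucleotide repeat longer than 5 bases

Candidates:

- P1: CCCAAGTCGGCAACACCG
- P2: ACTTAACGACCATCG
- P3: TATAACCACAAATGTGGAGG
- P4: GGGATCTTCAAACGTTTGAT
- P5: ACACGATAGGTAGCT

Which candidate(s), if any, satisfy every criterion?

None of the candidates satisfy all criteria.

P1 (18 nt, A=5 T=1 G=4 C=8): length 18 ✓; GC 12/18 = 66.7%, outside 41.0–62.0% ✗; Tm = 64.9 + 41·(12 − 16.4)/18 = 54.9°C, outside 41.3–50.2°C ✗; longest run = 3 ✓ — fails.
P2 (15 nt, A=5 T=3 G=2 C=5): length 15 ✓; GC 7/15 = 46.7% ✓; Tm = 64.9 + 41·(7 − 16.4)/15 = 39.2°C, outside 41.3–50.2°C ✗; longest run = 2 ✓ — fails.
P3 (20 nt, A=8 T=4 G=5 C=3): length 20, outside 14–18 ✗; GC 8/20 = 40.0%, outside 41.0–62.0% ✗; Tm = 64.9 + 41·(8 − 16.4)/20 = 47.7°C ✓; longest run = 3 ✓ — fails.
P4 (20 nt, A=5 T=7 G=5 C=3): length 20, outside 14–18 ✗; GC 8/20 = 40.0%, outside 41.0–62.0% ✗; Tm = 64.9 + 41·(8 − 16.4)/20 = 47.7°C ✓; longest run = 3 ✓ — fails.
P5 (15 nt, A=5 T=3 G=4 C=3): length 15 ✓; GC 7/15 = 46.7% ✓; Tm = 64.9 + 41·(7 − 16.4)/15 = 39.2°C, outside 41.3–50.2°C ✗; longest run = 2 ✓ — fails.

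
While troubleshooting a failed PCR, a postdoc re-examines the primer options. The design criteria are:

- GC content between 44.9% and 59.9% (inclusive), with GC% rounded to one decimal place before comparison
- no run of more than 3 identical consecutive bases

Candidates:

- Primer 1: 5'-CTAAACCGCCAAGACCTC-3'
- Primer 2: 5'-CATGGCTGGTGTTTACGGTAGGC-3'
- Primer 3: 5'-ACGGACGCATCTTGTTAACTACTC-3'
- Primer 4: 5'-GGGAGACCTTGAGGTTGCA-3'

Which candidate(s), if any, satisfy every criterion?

Primer 1 (18 nt, A=6 T=2 G=2 C=8): GC 10/18 = 55.6% ✓; longest run = 3 ✓ — passes.
Primer 2 (23 nt, A=3 T=7 G=9 C=4): GC 13/23 = 56.5% ✓; longest run = 3 ✓ — passes.
Primer 3 (24 nt, A=6 T=7 G=4 C=7): GC 11/24 = 45.8% ✓; longest run = 2 ✓ — passes.
Primer 4 (19 nt, A=4 T=4 G=8 C=3): GC 11/19 = 57.9% ✓; longest run = 3 ✓ — passes.

Primer 1, Primer 2, Primer 3 and Primer 4.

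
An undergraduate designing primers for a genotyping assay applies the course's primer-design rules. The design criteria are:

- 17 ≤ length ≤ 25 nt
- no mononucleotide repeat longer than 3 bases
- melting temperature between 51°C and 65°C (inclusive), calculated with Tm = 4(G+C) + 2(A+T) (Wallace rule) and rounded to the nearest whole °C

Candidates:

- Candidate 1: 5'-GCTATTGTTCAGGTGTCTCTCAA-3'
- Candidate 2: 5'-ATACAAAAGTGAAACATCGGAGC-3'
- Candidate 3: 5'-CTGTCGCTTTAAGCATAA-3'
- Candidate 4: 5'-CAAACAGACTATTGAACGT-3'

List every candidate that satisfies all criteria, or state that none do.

Candidate 4 only.

Candidate 1 (23 nt, A=4 T=9 G=5 C=5): length 23 ✓; longest run = 2 ✓; Tm = 2·13 + 4·10 = 66°C, outside 51–65°C ✗ — fails.
Candidate 2 (23 nt, A=11 T=3 G=5 C=4): length 23 ✓; longest run = 4, exceeds 3 ✗; Tm = 2·14 + 4·9 = 64°C ✓ — fails.
Candidate 3 (18 nt, A=5 T=6 G=3 C=4): length 18 ✓; longest run = 3 ✓; Tm = 2·11 + 4·7 = 50°C, outside 51–65°C ✗ — fails.
Candidate 4 (19 nt, A=8 T=4 G=3 C=4): length 19 ✓; longest run = 3 ✓; Tm = 2·12 + 4·7 = 52°C ✓ — passes.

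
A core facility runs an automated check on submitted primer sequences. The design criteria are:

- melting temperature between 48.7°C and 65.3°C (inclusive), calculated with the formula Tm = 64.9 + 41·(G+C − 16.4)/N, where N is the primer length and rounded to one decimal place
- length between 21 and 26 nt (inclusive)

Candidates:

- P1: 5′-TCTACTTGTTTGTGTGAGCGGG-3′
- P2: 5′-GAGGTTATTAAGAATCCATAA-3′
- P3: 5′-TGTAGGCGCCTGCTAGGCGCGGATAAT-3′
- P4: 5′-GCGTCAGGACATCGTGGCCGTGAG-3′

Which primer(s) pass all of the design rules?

P1 (22 nt, A=2 T=9 G=8 C=3): Tm = 64.9 + 41·(11 − 16.4)/22 = 54.8°C ✓; length 22 ✓ — passes.
P2 (21 nt, A=9 T=6 G=4 C=2): Tm = 64.9 + 41·(6 − 16.4)/21 = 44.6°C, outside 48.7–65.3°C ✗; length 21 ✓ — fails.
P3 (27 nt, A=5 T=6 G=10 C=6): Tm = 64.9 + 41·(16 − 16.4)/27 = 64.3°C ✓; length 27, outside 21–26 ✗ — fails.
P4 (24 nt, A=4 T=4 G=10 C=6): Tm = 64.9 + 41·(16 − 16.4)/24 = 64.2°C ✓; length 24 ✓ — passes.

P1 and P4.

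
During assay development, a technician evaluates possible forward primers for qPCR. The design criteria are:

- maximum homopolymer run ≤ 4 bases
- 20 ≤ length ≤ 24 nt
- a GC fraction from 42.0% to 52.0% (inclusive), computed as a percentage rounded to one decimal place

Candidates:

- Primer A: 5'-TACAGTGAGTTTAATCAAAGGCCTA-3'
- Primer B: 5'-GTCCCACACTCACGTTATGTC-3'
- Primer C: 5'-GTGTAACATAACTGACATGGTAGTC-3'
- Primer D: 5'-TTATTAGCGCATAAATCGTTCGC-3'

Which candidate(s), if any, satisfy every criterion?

Primer A (25 nt, A=9 T=7 G=5 C=4): longest run = 3 ✓; length 25, outside 20–24 ✗; GC 9/25 = 36.0%, outside 42.0–52.0% ✗ — fails.
Primer B (21 nt, A=4 T=6 G=3 C=8): longest run = 3 ✓; length 21 ✓; GC 11/21 = 52.4%, outside 42.0–52.0% ✗ — fails.
Primer C (25 nt, A=8 T=7 G=6 C=4): longest run = 2 ✓; length 25, outside 20–24 ✗; GC 10/25 = 40.0%, outside 42.0–52.0% ✗ — fails.
Primer D (23 nt, A=6 T=8 G=4 C=5): longest run = 3 ✓; length 23 ✓; GC 9/23 = 39.1%, outside 42.0–52.0% ✗ — fails.

None of the candidates satisfy all criteria.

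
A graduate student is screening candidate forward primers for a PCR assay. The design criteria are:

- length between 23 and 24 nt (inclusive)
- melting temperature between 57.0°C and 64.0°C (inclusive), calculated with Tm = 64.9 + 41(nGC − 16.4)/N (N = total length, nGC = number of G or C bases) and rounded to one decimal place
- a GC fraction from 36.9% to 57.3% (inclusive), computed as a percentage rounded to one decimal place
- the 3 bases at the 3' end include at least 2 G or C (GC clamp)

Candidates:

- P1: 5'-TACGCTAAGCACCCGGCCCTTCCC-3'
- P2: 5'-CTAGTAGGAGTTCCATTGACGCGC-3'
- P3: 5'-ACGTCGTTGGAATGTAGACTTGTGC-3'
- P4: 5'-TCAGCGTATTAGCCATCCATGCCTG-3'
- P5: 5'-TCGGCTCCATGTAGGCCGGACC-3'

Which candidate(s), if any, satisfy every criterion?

P1 (24 nt, A=4 T=4 G=4 C=12): length 24 ✓; Tm = 64.9 + 41·(16 − 16.4)/24 = 64.2°C, outside 57.0–64.0°C ✗; GC 16/24 = 66.7%, outside 36.9–57.3% ✗; 3' end CCC has 3 G/C ✓ — fails.
P2 (24 nt, A=5 T=6 G=7 C=6): length 24 ✓; Tm = 64.9 + 41·(13 − 16.4)/24 = 59.1°C ✓; GC 13/24 = 54.2% ✓; 3' end CGC has 3 G/C ✓ — passes.
P3 (25 nt, A=5 T=8 G=8 C=4): length 25, outside 23–24 ✗; Tm = 64.9 + 41·(12 − 16.4)/25 = 57.7°C ✓; GC 12/25 = 48.0% ✓; 3' end TGC has 2 G/C ✓ — fails.
P4 (25 nt, A=5 T=7 G=5 C=8): length 25, outside 23–24 ✗; Tm = 64.9 + 41·(13 − 16.4)/25 = 59.3°C ✓; GC 13/25 = 52.0% ✓; 3' end CTG has 2 G/C ✓ — fails.
P5 (22 nt, A=3 T=4 G=7 C=8): length 22, outside 23–24 ✗; Tm = 64.9 + 41·(15 − 16.4)/22 = 62.3°C ✓; GC 15/22 = 68.2%, outside 36.9–57.3% ✗; 3' end ACC has 2 G/C ✓ — fails.

P2 only.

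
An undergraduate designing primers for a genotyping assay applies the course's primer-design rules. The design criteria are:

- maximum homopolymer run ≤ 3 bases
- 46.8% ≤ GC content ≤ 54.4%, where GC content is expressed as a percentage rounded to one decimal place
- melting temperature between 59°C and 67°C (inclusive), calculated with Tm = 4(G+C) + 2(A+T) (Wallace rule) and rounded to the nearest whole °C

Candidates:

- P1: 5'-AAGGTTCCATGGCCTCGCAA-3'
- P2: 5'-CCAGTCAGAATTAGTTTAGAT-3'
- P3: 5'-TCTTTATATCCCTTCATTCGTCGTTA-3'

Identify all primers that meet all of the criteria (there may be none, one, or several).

P1 (20 nt, A=5 T=4 G=5 C=6): longest run = 2 ✓; GC 11/20 = 55.0%, outside 46.8–54.4% ✗; Tm = 2·9 + 4·11 = 62°C ✓ — fails.
P2 (21 nt, A=7 T=7 G=4 C=3): longest run = 3 ✓; GC 7/21 = 33.3%, outside 46.8–54.4% ✗; Tm = 2·14 + 4·7 = 56°C, outside 59–67°C ✗ — fails.
P3 (26 nt, A=4 T=13 G=2 C=7): longest run = 3 ✓; GC 9/26 = 34.6%, outside 46.8–54.4% ✗; Tm = 2·17 + 4·9 = 70°C, outside 59–67°C ✗ — fails.

None of the candidates satisfy all criteria.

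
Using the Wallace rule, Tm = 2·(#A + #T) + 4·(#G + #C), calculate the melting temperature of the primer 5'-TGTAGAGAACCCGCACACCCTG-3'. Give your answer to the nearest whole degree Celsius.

Base counts: A=6, T=3, G=5, C=8 (length 22).
Tm = 2·(6+3) + 4·(5+8) = 2·9 + 4·13 = 18 + 52 = 70°C.

70°C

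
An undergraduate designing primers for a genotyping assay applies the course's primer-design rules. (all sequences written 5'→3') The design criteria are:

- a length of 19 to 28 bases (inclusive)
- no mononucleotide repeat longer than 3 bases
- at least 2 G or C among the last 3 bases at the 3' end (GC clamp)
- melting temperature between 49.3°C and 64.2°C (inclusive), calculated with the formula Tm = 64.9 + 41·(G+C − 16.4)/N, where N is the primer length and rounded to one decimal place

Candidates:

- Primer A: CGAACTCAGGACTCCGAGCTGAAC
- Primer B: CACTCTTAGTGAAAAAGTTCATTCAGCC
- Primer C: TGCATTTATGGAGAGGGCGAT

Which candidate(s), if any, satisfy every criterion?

None of the candidates satisfy all criteria.

Primer A (24 nt, A=7 T=3 G=6 C=8): length 24 ✓; longest run = 2 ✓; 3' end AAC has 1 G/C, need ≥2 ✗; Tm = 64.9 + 41·(14 − 16.4)/24 = 60.8°C ✓ — fails.
Primer B (28 nt, A=9 T=8 G=4 C=7): length 28 ✓; longest run = 5, exceeds 3 ✗; 3' end GCC has 3 G/C ✓; Tm = 64.9 + 41·(11 − 16.4)/28 = 57.0°C ✓ — fails.
Primer C (21 nt, A=5 T=6 G=8 C=2): length 21 ✓; longest run = 3 ✓; 3' end GAT has 1 G/C, need ≥2 ✗; Tm = 64.9 + 41·(10 − 16.4)/21 = 52.4°C ✓ — fails.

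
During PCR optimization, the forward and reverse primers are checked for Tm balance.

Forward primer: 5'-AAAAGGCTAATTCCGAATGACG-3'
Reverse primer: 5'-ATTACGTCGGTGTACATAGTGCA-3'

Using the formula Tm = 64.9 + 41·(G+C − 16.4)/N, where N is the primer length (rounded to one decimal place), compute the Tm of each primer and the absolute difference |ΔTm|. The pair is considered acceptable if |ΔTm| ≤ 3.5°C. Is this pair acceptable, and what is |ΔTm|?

|ΔTm| = 2.4°C; the pair is acceptable.

Forward: G+C = 9, N = 22 → Tm = 64.9 + 41·(9 − 16.4)/22 = 51.1°C.
Reverse: G+C = 10, N = 23 → Tm = 64.9 + 41·(10 − 16.4)/23 = 53.5°C.
|ΔTm| = |51.1 − 53.5| = 2.4°C, ≤ 3.5°C.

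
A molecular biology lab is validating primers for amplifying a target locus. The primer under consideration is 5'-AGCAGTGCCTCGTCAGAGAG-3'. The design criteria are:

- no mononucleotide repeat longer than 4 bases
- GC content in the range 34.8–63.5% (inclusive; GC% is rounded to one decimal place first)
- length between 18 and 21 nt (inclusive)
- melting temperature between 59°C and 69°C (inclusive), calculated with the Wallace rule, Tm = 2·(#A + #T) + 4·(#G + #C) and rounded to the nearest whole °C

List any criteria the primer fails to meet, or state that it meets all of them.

Base counts: A=5, T=3, G=7, C=5 (length 20).
homopolymer run: longest run = 2 ✓
GC content: GC 12/20 = 60.0% ✓
length: length 20 ✓
Tm: Tm = 2·8 + 4·12 = 64°C ✓

Meets all criteria.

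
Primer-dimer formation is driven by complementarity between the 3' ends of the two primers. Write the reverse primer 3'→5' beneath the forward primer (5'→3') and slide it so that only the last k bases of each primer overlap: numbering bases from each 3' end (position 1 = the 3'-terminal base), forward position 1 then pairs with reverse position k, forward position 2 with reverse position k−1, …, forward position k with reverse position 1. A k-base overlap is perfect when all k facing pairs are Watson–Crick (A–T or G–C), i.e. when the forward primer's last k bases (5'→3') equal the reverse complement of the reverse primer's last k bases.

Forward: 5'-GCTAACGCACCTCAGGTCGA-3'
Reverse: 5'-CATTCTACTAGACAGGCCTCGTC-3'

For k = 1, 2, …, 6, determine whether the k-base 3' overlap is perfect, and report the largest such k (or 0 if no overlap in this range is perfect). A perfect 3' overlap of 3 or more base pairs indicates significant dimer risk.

Longest perfect overlap: 2 complementary base pairs; below the dimer-risk threshold (threshold 3).

Last 6 bases (5'→3') — forward …GGTCGA, reverse …CTCGTC.
Reverse complement of the reverse primer's last 6 bases: GACGAG; its first k bases are the reverse complement of the reverse primer's last k bases, so a perfect k-base overlap needs the forward primer's last k bases to equal them.
Comparing (forward last k vs required): k=1: A vs G ✗; k=2: GA vs GA ✓; k=3: CGA vs GAC ✗; k=4: TCGA vs GACG ✗; k=5: GTCGA vs GACGA ✗; k=6: GGTCGA vs GACGAG ✗.
Only k = 2 is perfect, so the longest perfect 3' overlap is 2.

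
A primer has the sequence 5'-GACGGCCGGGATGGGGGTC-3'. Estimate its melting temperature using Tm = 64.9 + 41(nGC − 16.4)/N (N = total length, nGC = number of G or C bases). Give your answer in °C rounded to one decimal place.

61.9°C

Base counts: A=2, T=2, G=11, C=4; G+C = 15, N = 19.
Tm = 64.9 + 41·(15 − 16.4)/19 = 64.9 + -57.40/19 = 61.9°C.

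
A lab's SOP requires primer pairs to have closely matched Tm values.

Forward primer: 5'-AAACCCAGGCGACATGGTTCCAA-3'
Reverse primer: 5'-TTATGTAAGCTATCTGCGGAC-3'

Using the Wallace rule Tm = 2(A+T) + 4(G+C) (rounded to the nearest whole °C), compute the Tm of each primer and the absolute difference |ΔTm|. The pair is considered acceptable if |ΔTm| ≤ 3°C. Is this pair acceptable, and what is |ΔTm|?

Forward: A=8 T=3 G=5 C=7 → Tm = 2·11 + 4·12 = 70°C.
Reverse: A=5 T=7 G=5 C=4 → Tm = 2·12 + 4·9 = 60°C.
|ΔTm| = |70 − 60| = 10°C, > 3°C.

|ΔTm| = 10°C; the pair is not acceptable.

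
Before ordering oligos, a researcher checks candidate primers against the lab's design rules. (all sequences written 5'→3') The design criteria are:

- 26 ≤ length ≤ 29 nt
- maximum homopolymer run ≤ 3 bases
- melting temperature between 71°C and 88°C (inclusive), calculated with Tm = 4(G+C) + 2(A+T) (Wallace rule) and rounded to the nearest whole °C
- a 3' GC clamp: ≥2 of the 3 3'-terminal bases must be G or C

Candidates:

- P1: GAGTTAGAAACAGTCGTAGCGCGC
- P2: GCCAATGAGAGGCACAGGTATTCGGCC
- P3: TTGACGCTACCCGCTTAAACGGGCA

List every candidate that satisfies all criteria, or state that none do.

P1 (24 nt, A=7 T=4 G=8 C=5): length 24, outside 26–29 ✗; longest run = 3 ✓; Tm = 2·11 + 4·13 = 74°C ✓; 3' end CGC has 3 G/C ✓ — fails.
P2 (27 nt, A=7 T=4 G=9 C=7): length 27 ✓; longest run = 2 ✓; Tm = 2·11 + 4·16 = 86°C ✓; 3' end GCC has 3 G/C ✓ — passes.
P3 (25 nt, A=6 T=5 G=6 C=8): length 25, outside 26–29 ✗; longest run = 3 ✓; Tm = 2·11 + 4·14 = 78°C ✓; 3' end GCA has 2 G/C ✓ — fails.

P2 only.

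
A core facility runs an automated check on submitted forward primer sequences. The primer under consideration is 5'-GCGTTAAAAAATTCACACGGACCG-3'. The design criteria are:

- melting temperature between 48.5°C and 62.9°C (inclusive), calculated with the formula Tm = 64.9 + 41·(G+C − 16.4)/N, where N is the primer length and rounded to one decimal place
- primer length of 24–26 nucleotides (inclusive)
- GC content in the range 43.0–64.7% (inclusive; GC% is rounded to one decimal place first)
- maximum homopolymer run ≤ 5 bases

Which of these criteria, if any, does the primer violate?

Fails: homopolymer run.

Base counts: A=9, T=4, G=5, C=6 (length 24).
Tm: Tm = 64.9 + 41·(11 − 16.4)/24 = 55.7°C ✓
length: length 24 ✓
GC content: GC 11/24 = 45.8% ✓
homopolymer run: longest run = 6, exceeds 5 ✗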